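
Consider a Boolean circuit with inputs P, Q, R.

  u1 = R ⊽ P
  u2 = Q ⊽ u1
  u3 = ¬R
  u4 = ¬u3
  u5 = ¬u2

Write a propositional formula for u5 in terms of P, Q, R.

u1 = R ⊽ P
u2 = Q ⊽ u1 = Q ⊽ (R ⊽ P)
u5 = ¬u2 = ¬(Q ⊽ (R ⊽ P))

¬(Q ⊽ (R ⊽ P))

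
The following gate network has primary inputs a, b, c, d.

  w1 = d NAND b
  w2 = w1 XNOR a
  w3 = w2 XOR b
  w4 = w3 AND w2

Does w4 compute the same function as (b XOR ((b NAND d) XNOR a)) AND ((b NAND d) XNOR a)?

Yes

w1 = d NAND b
w2 = w1 XNOR a = (d NAND b) XNOR a
w3 = w2 XOR b = ((d NAND b) XNOR a) XOR b
w4 = w3 AND w2 = (((d NAND b) XNOR a) XOR b) AND ((d NAND b) XNOR a)
At a=0, b=0, c=0, d=0: circuit gives 0, formula gives 0.
At a=1, b=0, c=0, d=0: circuit gives 1, formula gives 1.
Agrees on all 16 inputs.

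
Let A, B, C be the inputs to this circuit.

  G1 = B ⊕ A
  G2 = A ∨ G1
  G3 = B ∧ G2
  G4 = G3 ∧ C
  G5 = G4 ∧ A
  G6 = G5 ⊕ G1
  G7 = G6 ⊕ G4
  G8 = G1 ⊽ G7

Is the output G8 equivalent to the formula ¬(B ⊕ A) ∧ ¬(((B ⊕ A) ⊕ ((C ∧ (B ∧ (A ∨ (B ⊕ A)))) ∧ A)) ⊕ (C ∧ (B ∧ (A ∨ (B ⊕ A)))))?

G1 = B ⊕ A
G2 = A ∨ G1 = A ∨ (B ⊕ A)
G3 = B ∧ G2 = B ∧ (A ∨ (B ⊕ A))
G4 = G3 ∧ C = (B ∧ (A ∨ (B ⊕ A))) ∧ C
G5 = G4 ∧ A = ((B ∧ (A ∨ (B ⊕ A))) ∧ C) ∧ A
G6 = G5 ⊕ G1 = (((B ∧ (A ∨ (B ⊕ A))) ∧ C) ∧ A) ⊕ (B ⊕ A)
G7 = G6 ⊕ G4 = ((((B ∧ (A ∨ (B ⊕ A))) ∧ C) ∧ A) ⊕ (B ⊕ A)) ⊕ ((B ∧ (A ∨ (B ⊕ A))) ∧ C)
G8 = G1 ⊽ G7 = (B ⊕ A) ⊽ (((((B ∧ (A ∨ (B ⊕ A))) ∧ C) ∧ A) ⊕ (B ⊕ A)) ⊕ ((B ∧ (A ∨ (B ⊕ A))) ∧ C))
At A=0, B=1, C=0: circuit gives 0, formula gives 0.
At A=0, B=0, C=0: circuit gives 1, formula gives 1.
Agrees on all 8 inputs.

Yes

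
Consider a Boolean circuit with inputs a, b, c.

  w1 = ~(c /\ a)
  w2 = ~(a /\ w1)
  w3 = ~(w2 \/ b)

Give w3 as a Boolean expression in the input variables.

~((~(a /\ (~(c /\ a)))) \/ b)

w1 = ~(c /\ a)
w2 = ~(a /\ w1) = ~(a /\ (~(c /\ a)))
w3 = ~(w2 \/ b) = ~((~(a /\ (~(c /\ a)))) \/ b)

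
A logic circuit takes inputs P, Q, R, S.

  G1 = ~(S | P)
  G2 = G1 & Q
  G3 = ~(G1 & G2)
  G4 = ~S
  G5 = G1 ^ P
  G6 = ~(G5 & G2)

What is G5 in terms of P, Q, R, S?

G1 = ~(S | P)
G5 = G1 ^ P = (~(S | P)) ^ P

(~(S | P)) ^ P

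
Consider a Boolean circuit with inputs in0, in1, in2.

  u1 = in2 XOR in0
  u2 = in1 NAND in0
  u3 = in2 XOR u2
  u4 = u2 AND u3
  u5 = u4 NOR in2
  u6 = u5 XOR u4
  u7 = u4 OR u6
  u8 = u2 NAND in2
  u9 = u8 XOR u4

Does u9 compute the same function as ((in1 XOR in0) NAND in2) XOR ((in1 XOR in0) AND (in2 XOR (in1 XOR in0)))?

u2 = in1 NAND in0
u3 = in2 XOR u2 = in2 XOR (in1 NAND in0)
u4 = u2 AND u3 = (in1 NAND in0) AND (in2 XOR (in1 NAND in0))
u8 = u2 NAND in2 = (in1 NAND in0) NAND in2
u9 = u8 XOR u4 = ((in1 NAND in0) NAND in2) XOR ((in1 NAND in0) AND (in2 XOR (in1 NAND in0)))
At in0=0, in1=0, in2=0: circuit gives 0, formula gives 1.

No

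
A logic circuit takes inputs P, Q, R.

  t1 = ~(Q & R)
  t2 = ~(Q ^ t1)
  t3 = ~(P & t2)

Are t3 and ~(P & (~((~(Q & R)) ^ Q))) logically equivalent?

t1 = ~(Q & R)
t2 = ~(Q ^ t1) = ~(Q ^ (~(Q & R)))
t3 = ~(P & t2) = ~(P & (~(Q ^ (~(Q & R)))))
At P=1, Q=1, R=0: circuit gives 0, formula gives 0.
At P=0, Q=0, R=0: circuit gives 1, formula gives 1.
Agrees on all 8 inputs.

Yes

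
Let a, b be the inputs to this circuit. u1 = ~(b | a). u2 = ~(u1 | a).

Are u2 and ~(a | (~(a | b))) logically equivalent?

u1 = ~(b | a)
u2 = ~(u1 | a) = ~((~(b | a)) | a)
At a=0, b=0: circuit gives 0, formula gives 0.
At a=0, b=1: circuit gives 1, formula gives 1.
Agrees on all 4 inputs.

Yes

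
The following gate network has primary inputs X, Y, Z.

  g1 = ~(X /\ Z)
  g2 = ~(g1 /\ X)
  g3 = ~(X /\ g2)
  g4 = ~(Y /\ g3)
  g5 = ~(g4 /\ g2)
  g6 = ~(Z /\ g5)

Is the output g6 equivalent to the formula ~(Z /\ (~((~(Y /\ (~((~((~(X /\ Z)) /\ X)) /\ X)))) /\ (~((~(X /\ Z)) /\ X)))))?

g1 = ~(X /\ Z)
g2 = ~(g1 /\ X) = ~((~(X /\ Z)) /\ X)
g3 = ~(X /\ g2) = ~(X /\ (~((~(X /\ Z)) /\ X)))
g4 = ~(Y /\ g3) = ~(Y /\ (~(X /\ (~((~(X /\ Z)) /\ X)))))
g5 = ~(g4 /\ g2) = ~((~(Y /\ (~(X /\ (~((~(X /\ Z)) /\ X)))))) /\ (~((~(X /\ Z)) /\ X)))
g6 = ~(Z /\ g5) = ~(Z /\ (~((~(Y /\ (~(X /\ (~((~(X /\ Z)) /\ X)))))) /\ (~((~(X /\ Z)) /\ X)))))
At X=0, Y=1, Z=1: circuit gives 0, formula gives 0.
At X=0, Y=0, Z=0: circuit gives 1, formula gives 1.
Agrees on all 8 inputs.

Yes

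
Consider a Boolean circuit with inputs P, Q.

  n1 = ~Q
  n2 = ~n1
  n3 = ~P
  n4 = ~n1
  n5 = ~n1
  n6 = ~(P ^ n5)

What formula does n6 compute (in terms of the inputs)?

n1 = ~Q
n5 = ~n1 = ~~Q
n6 = ~(P ^ n5) = ~(P ^ ~~Q)

~(P ^ ~~Q)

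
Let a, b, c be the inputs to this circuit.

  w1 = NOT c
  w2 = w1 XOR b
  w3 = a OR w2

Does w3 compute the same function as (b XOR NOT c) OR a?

w1 = NOT c
w2 = w1 XOR b = NOT c XOR b
w3 = a OR w2 = a OR (NOT c XOR b)
At a=0, b=0, c=1: circuit gives 0, formula gives 0.
At a=0, b=0, c=0: circuit gives 1, formula gives 1.
Agrees on all 8 inputs.

Yes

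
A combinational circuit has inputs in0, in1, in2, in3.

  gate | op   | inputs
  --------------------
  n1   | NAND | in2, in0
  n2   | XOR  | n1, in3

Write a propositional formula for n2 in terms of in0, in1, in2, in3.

(in2 NAND in0) XOR in3

n1 = in2 NAND in0
n2 = n1 XOR in3 = (in2 NAND in0) XOR in3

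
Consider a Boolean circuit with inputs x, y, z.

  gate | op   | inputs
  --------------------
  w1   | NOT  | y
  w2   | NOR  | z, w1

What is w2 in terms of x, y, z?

w1 = NOT y
w2 = z NOR w1 = z NOR NOT y

z NOR NOT y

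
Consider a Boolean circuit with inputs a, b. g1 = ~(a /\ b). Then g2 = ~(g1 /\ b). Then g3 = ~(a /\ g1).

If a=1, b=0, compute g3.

g1 = ~(1 /\ 0) = 1
g3 = ~(1 /\ 1) = 0

0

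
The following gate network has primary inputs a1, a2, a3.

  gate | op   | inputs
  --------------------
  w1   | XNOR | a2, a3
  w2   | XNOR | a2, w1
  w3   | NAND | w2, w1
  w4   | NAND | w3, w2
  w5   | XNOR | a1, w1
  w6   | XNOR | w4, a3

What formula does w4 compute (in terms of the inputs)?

((a2 XNOR (a2 XNOR a3)) NAND (a2 XNOR a3)) NAND (a2 XNOR (a2 XNOR a3))

w1 = a2 XNOR a3
w2 = a2 XNOR w1 = a2 XNOR (a2 XNOR a3)
w3 = w2 NAND w1 = (a2 XNOR (a2 XNOR a3)) NAND (a2 XNOR a3)
w4 = w3 NAND w2 = ((a2 XNOR (a2 XNOR a3)) NAND (a2 XNOR a3)) NAND (a2 XNOR (a2 XNOR a3))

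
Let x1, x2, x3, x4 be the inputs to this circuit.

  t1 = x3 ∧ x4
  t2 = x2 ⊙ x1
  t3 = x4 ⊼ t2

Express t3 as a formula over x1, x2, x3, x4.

t2 = x2 ⊙ x1
t3 = x4 ⊼ t2 = x4 ⊼ (x2 ⊙ x1)

x4 ⊼ (x2 ⊙ x1)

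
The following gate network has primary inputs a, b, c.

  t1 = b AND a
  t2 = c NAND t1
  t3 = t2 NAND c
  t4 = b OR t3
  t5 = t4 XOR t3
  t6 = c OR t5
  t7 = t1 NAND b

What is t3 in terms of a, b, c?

(c NAND (b AND a)) NAND c

t1 = b AND a
t2 = c NAND t1 = c NAND (b AND a)
t3 = t2 NAND c = (c NAND (b AND a)) NAND c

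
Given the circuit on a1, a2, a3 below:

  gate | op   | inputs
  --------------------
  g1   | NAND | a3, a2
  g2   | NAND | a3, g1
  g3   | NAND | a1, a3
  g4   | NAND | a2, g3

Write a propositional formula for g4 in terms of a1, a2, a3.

g3 = a1 NAND a3
g4 = a2 NAND g3 = a2 NAND (a1 NAND a3)

a2 NAND (a1 NAND a3)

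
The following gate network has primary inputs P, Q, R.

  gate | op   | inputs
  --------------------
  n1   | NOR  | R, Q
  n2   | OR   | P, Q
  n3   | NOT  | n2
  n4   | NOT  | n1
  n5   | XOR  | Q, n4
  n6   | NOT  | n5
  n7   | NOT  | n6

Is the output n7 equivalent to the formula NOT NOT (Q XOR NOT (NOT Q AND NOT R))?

Yes

n1 = R NOR Q
n4 = NOT n1 = NOT (R NOR Q)
n5 = Q XOR n4 = Q XOR NOT (R NOR Q)
n6 = NOT n5 = NOT (Q XOR NOT (R NOR Q))
n7 = NOT n6 = NOT NOT (Q XOR NOT (R NOR Q))
At P=0, Q=0, R=0: circuit gives 0, formula gives 0.
At P=0, Q=0, R=1: circuit gives 1, formula gives 1.
Agrees on all 8 inputs.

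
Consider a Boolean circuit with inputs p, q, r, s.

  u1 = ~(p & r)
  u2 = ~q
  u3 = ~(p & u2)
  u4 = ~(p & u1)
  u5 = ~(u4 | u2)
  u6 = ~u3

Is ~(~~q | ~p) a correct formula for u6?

u2 = ~q
u3 = ~(p & u2) = ~(p & ~q)
u6 = ~u3 = ~(~(p & ~q))
At p=0, q=0, r=0, s=0: circuit gives 0, formula gives 0.
At p=1, q=0, r=0, s=0: circuit gives 1, formula gives 1.
Agrees on all 16 inputs.

Yes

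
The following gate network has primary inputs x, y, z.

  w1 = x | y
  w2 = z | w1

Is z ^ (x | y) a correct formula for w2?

No

w1 = x | y
w2 = z | w1 = z | (x | y)
At x=0, y=1, z=1: circuit gives 1, formula gives 0.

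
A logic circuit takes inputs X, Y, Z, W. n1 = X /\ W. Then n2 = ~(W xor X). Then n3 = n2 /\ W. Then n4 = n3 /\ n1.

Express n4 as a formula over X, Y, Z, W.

n1 = X /\ W
n2 = ~(W xor X)
n3 = n2 /\ W = (~(W xor X)) /\ W
n4 = n3 /\ n1 = ((~(W xor X)) /\ W) /\ (X /\ W)

((~(W xor X)) /\ W) /\ (X /\ W)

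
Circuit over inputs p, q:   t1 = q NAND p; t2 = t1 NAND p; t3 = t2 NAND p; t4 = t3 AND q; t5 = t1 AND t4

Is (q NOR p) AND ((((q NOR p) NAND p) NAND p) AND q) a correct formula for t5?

t1 = q NAND p
t2 = t1 NAND p = (q NAND p) NAND p
t3 = t2 NAND p = ((q NAND p) NAND p) NAND p
t4 = t3 AND q = (((q NAND p) NAND p) NAND p) AND q
t5 = t1 AND t4 = (q NAND p) AND ((((q NAND p) NAND p) NAND p) AND q)
At p=0, q=1: circuit gives 1, formula gives 0.

No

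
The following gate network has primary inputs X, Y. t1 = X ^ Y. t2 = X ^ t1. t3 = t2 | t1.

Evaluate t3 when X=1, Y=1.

1

t1 = 1 ^ 1 = 0
t2 = 1 ^ 0 = 1
t3 = 1 | 0 = 1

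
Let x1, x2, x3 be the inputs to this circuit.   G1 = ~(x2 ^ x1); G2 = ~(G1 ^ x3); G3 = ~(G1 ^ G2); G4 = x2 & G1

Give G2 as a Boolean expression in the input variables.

~((~(x2 ^ x1)) ^ x3)

G1 = ~(x2 ^ x1)
G2 = ~(G1 ^ x3) = ~((~(x2 ^ x1)) ^ x3)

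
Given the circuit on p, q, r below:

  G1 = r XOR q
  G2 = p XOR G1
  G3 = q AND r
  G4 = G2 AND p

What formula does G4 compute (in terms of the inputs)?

G1 = r XOR q
G2 = p XOR G1 = p XOR (r XOR q)
G4 = G2 AND p = (p XOR (r XOR q)) AND p

(p XOR (r XOR q)) AND p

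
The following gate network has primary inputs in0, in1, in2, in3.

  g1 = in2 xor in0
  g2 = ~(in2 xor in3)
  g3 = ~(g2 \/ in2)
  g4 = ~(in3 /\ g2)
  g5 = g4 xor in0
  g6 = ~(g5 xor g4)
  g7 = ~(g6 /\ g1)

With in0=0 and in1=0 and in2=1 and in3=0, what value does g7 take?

0

g1 = 1 xor 0 = 1
g2 = ~(1 xor 0) = 0
g4 = ~(0 /\ 0) = 1
g5 = 1 xor 0 = 1
g6 = ~(1 xor 1) = 1
g7 = ~(1 /\ 1) = 0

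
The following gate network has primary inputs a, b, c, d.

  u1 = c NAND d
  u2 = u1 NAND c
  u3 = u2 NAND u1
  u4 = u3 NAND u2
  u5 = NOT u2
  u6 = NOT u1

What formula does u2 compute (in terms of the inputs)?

u1 = c NAND d
u2 = u1 NAND c = (c NAND d) NAND c

(c NAND d) NAND c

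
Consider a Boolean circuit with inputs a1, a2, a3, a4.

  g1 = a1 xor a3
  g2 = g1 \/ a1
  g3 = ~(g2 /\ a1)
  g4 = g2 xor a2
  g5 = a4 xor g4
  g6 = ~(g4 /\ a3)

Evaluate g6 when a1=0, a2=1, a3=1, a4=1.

g1 = 0 xor 1 = 1
g2 = 1 \/ 0 = 1
g4 = 1 xor 1 = 0
g6 = ~(0 /\ 1) = 1

1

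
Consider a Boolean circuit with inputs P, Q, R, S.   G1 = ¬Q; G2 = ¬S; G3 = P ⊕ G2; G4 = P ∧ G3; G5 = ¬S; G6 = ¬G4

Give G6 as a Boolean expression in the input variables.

¬(P ∧ (P ⊕ ¬S))

G2 = ¬S
G3 = P ⊕ G2 = P ⊕ ¬S
G4 = P ∧ G3 = P ∧ (P ⊕ ¬S)
G6 = ¬G4 = ¬(P ∧ (P ⊕ ¬S))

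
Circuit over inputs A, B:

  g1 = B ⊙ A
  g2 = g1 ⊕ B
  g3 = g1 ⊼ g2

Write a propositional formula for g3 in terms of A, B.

(B ⊙ A) ⊼ ((B ⊙ A) ⊕ B)

g1 = B ⊙ A
g2 = g1 ⊕ B = (B ⊙ A) ⊕ B
g3 = g1 ⊼ g2 = (B ⊙ A) ⊼ ((B ⊙ A) ⊕ B)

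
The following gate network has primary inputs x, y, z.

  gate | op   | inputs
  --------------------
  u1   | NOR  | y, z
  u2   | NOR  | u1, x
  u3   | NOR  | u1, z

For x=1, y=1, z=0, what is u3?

1

u1 = 1 NOR 0 = 0
u3 = 0 NOR 0 = 1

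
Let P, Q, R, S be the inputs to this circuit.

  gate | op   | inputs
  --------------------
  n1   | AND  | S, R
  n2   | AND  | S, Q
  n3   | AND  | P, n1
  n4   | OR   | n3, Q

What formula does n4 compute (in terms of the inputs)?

n1 = S AND R
n3 = P AND n1 = P AND (S AND R)
n4 = n3 OR Q = (P AND (S AND R)) OR Q

(P AND (S AND R)) OR Q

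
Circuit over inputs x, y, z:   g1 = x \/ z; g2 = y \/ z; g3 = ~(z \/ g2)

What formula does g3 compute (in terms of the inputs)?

~(z \/ (y \/ z))

g2 = y \/ z
g3 = ~(z \/ g2) = ~(z \/ (y \/ z))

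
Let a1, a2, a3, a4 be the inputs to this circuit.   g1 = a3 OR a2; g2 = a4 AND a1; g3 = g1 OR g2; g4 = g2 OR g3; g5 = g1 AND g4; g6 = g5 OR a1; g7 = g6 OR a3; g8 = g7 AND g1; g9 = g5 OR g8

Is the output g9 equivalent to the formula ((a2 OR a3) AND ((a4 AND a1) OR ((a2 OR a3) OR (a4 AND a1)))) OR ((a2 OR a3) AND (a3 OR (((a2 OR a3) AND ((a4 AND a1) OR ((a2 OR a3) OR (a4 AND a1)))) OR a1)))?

g1 = a3 OR a2
g2 = a4 AND a1
g3 = g1 OR g2 = (a3 OR a2) OR (a4 AND a1)
g4 = g2 OR g3 = (a4 AND a1) OR ((a3 OR a2) OR (a4 AND a1))
g5 = g1 AND g4 = (a3 OR a2) AND ((a4 AND a1) OR ((a3 OR a2) OR (a4 AND a1)))
g6 = g5 OR a1 = ((a3 OR a2) AND ((a4 AND a1) OR ((a3 OR a2) OR (a4 AND a1)))) OR a1
g7 = g6 OR a3 = (((a3 OR a2) AND ((a4 AND a1) OR ((a3 OR a2) OR (a4 AND a1)))) OR a1) OR a3
g8 = g7 AND g1 = ((((a3 OR a2) AND ((a4 AND a1) OR ((a3 OR a2) OR (a4 AND a1)))) OR a1) OR a3) AND (a3 OR a2)
g9 = g5 OR g8 = ((a3 OR a2) AND ((a4 AND a1) OR ((a3 OR a2) OR (a4 AND a1)))) OR (((((a3 OR a2) AND ((a4 AND a1) OR ((a3 OR a2) OR (a4 AND a1)))) OR a1) OR a3) AND (a3 OR a2))
At a1=0, a2=0, a3=0, a4=0: circuit gives 0, formula gives 0.
At a1=0, a2=0, a3=1, a4=0: circuit gives 1, formula gives 1.
Agrees on all 16 inputs.

Yes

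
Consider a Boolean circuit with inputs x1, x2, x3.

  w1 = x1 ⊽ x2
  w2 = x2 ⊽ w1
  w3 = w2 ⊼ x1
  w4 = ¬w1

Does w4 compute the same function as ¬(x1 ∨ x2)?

w1 = x1 ⊽ x2
w4 = ¬w1 = ¬(x1 ⊽ x2)
At x1=0, x2=0, x3=0: circuit gives 0, formula gives 1.

No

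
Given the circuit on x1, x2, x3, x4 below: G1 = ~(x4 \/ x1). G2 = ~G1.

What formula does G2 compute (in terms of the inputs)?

G1 = ~(x4 \/ x1)
G2 = ~G1 = ~(~(x4 \/ x1))

~(~(x4 \/ x1))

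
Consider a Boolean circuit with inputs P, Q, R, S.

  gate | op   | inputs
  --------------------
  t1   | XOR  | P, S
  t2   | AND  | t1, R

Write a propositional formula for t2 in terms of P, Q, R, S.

t1 = P XOR S
t2 = t1 AND R = (P XOR S) AND R

(P XOR S) AND R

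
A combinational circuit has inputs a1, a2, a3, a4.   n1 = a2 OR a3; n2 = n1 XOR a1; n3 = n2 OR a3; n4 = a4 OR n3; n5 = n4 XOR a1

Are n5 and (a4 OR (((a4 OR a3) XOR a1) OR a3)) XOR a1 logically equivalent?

No

n1 = a2 OR a3
n2 = n1 XOR a1 = (a2 OR a3) XOR a1
n3 = n2 OR a3 = ((a2 OR a3) XOR a1) OR a3
n4 = a4 OR n3 = a4 OR (((a2 OR a3) XOR a1) OR a3)
n5 = n4 XOR a1 = (a4 OR (((a2 OR a3) XOR a1) OR a3)) XOR a1
At a1=0, a2=1, a3=0, a4=0: circuit gives 1, formula gives 0.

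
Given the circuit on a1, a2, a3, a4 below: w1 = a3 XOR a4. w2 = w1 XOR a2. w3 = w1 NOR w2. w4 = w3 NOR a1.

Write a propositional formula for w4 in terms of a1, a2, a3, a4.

((a3 XOR a4) NOR ((a3 XOR a4) XOR a2)) NOR a1

w1 = a3 XOR a4
w2 = w1 XOR a2 = (a3 XOR a4) XOR a2
w3 = w1 NOR w2 = (a3 XOR a4) NOR ((a3 XOR a4) XOR a2)
w4 = w3 NOR a1 = ((a3 XOR a4) NOR ((a3 XOR a4) XOR a2)) NOR a1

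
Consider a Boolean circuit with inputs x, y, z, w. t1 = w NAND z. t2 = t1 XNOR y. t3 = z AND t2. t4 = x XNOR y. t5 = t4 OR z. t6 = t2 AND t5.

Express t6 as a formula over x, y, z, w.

t1 = w NAND z
t2 = t1 XNOR y = (w NAND z) XNOR y
t4 = x XNOR y
t5 = t4 OR z = (x XNOR y) OR z
t6 = t2 AND t5 = ((w NAND z) XNOR y) AND ((x XNOR y) OR z)

((w NAND z) XNOR y) AND ((x XNOR y) OR z)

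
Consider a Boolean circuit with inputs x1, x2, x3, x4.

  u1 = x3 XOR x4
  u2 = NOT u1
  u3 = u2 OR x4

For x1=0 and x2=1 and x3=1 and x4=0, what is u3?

0

u1 = 1 XOR 0 = 1
u2 = NOT 1 = 0
u3 = 0 OR 0 = 0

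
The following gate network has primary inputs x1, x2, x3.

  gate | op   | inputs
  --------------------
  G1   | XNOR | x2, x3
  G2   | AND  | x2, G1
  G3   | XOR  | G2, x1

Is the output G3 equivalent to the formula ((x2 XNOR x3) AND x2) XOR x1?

Yes

G1 = x2 XNOR x3
G2 = x2 AND G1 = x2 AND (x2 XNOR x3)
G3 = G2 XOR x1 = (x2 AND (x2 XNOR x3)) XOR x1
At x1=0, x2=0, x3=0: circuit gives 0, formula gives 0.
At x1=0, x2=1, x3=1: circuit gives 1, formula gives 1.
Agrees on all 8 inputs.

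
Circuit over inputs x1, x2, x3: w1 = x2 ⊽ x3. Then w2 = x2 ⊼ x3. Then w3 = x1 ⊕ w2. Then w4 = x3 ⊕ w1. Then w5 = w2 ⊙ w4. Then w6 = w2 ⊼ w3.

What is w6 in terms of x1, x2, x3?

w2 = x2 ⊼ x3
w3 = x1 ⊕ w2 = x1 ⊕ (x2 ⊼ x3)
w6 = w2 ⊼ w3 = (x2 ⊼ x3) ⊼ (x1 ⊕ (x2 ⊼ x3))

(x2 ⊼ x3) ⊼ (x1 ⊕ (x2 ⊼ x3))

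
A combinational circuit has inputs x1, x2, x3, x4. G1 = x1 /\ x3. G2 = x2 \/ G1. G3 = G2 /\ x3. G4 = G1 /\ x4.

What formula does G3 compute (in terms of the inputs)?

G1 = x1 /\ x3
G2 = x2 \/ G1 = x2 \/ (x1 /\ x3)
G3 = G2 /\ x3 = (x2 \/ (x1 /\ x3)) /\ x3

(x2 \/ (x1 /\ x3)) /\ x3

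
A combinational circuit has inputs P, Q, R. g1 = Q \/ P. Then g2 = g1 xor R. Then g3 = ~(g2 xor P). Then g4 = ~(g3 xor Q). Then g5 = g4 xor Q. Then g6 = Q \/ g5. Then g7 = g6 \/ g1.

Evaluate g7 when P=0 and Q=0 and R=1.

1

g1 = 0 \/ 0 = 0
g2 = 0 xor 1 = 1
g3 = ~(1 xor 0) = 0
g4 = ~(0 xor 0) = 1
g5 = 1 xor 0 = 1
g6 = 0 \/ 1 = 1
g7 = 1 \/ 0 = 1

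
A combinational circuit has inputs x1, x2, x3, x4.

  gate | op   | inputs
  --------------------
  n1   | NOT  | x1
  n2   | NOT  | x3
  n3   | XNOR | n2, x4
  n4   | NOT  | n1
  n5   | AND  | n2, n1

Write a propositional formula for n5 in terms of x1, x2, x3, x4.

n1 = NOT x1
n2 = NOT x3
n5 = n2 AND n1 = NOT x3 AND NOT x1

NOT x3 AND NOT x1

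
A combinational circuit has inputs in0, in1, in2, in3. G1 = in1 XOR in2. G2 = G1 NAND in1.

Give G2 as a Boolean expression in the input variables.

G1 = in1 XOR in2
G2 = G1 NAND in1 = (in1 XOR in2) NAND in1

(in1 XOR in2) NAND in1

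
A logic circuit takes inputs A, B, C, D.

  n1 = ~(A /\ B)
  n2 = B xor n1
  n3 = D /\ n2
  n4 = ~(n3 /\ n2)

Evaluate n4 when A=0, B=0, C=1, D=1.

n1 = ~(0 /\ 0) = 1
n2 = 0 xor 1 = 1
n3 = 1 /\ 1 = 1
n4 = ~(1 /\ 1) = 0

0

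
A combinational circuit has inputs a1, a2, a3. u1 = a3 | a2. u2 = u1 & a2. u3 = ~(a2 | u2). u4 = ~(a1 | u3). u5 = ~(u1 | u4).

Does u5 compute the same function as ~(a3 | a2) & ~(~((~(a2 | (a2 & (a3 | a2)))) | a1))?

Yes

u1 = a3 | a2
u2 = u1 & a2 = (a3 | a2) & a2
u3 = ~(a2 | u2) = ~(a2 | ((a3 | a2) & a2))
u4 = ~(a1 | u3) = ~(a1 | (~(a2 | ((a3 | a2) & a2))))
u5 = ~(u1 | u4) = ~((a3 | a2) | (~(a1 | (~(a2 | ((a3 | a2) & a2))))))
At a1=0, a2=0, a3=1: circuit gives 0, formula gives 0.
At a1=0, a2=0, a3=0: circuit gives 1, formula gives 1.
Agrees on all 8 inputs.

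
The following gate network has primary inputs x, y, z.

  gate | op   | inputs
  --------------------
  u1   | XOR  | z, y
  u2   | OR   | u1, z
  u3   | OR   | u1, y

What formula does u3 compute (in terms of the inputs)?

u1 = z XOR y
u3 = u1 OR y = (z XOR y) OR y

(z XOR y) OR y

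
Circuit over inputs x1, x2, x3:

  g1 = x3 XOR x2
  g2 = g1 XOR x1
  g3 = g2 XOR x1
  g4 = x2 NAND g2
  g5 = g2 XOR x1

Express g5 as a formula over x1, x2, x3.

g1 = x3 XOR x2
g2 = g1 XOR x1 = (x3 XOR x2) XOR x1
g5 = g2 XOR x1 = ((x3 XOR x2) XOR x1) XOR x1

((x3 XOR x2) XOR x1) XOR x1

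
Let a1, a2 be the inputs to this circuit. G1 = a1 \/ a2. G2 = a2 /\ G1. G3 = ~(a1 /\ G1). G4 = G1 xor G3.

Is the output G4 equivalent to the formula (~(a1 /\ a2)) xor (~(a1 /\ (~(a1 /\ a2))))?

G1 = a1 \/ a2
G3 = ~(a1 /\ G1) = ~(a1 /\ (a1 \/ a2))
G4 = G1 xor G3 = (a1 \/ a2) xor (~(a1 /\ (a1 \/ a2)))
At a1=0, a2=0: circuit gives 1, formula gives 0.

No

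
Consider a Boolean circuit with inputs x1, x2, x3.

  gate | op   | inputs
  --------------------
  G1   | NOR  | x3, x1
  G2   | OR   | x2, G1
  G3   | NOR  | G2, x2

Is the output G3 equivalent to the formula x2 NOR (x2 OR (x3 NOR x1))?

Yes

G1 = x3 NOR x1
G2 = x2 OR G1 = x2 OR (x3 NOR x1)
G3 = G2 NOR x2 = (x2 OR (x3 NOR x1)) NOR x2
At x1=0, x2=0, x3=0: circuit gives 0, formula gives 0.
At x1=0, x2=0, x3=1: circuit gives 1, formula gives 1.
Agrees on all 8 inputs.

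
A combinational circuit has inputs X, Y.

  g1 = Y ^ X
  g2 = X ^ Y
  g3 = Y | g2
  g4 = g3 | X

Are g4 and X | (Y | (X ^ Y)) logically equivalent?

Yes

g2 = X ^ Y
g3 = Y | g2 = Y | (X ^ Y)
g4 = g3 | X = (Y | (X ^ Y)) | X
At X=0, Y=0: circuit gives 0, formula gives 0.
At X=0, Y=1: circuit gives 1, formula gives 1.
Agrees on all 4 inputs.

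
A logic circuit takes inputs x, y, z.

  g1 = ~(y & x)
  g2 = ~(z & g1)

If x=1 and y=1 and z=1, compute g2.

1

g1 = ~(1 & 1) = 0
g2 = ~(1 & 0) = 1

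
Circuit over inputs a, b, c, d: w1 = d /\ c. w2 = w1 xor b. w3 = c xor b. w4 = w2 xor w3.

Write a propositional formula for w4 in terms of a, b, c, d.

w1 = d /\ c
w2 = w1 xor b = (d /\ c) xor b
w3 = c xor b
w4 = w2 xor w3 = ((d /\ c) xor b) xor (c xor b)

((d /\ c) xor b) xor (c xor b)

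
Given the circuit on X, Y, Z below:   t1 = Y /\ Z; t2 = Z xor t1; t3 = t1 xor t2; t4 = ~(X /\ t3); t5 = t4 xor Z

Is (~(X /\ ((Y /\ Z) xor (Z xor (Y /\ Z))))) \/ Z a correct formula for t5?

t1 = Y /\ Z
t2 = Z xor t1 = Z xor (Y /\ Z)
t3 = t1 xor t2 = (Y /\ Z) xor (Z xor (Y /\ Z))
t4 = ~(X /\ t3) = ~(X /\ ((Y /\ Z) xor (Z xor (Y /\ Z))))
t5 = t4 xor Z = (~(X /\ ((Y /\ Z) xor (Z xor (Y /\ Z))))) xor Z
At X=0, Y=0, Z=1: circuit gives 0, formula gives 1.

No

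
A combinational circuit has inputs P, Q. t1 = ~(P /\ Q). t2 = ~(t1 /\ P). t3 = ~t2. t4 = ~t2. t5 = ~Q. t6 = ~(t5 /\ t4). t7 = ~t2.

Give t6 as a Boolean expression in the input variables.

t1 = ~(P /\ Q)
t2 = ~(t1 /\ P) = ~((~(P /\ Q)) /\ P)
t4 = ~t2 = ~(~((~(P /\ Q)) /\ P))
t5 = ~Q
t6 = ~(t5 /\ t4) = ~(~Q /\ ~(~((~(P /\ Q)) /\ P)))

~(~Q /\ ~(~((~(P /\ Q)) /\ P)))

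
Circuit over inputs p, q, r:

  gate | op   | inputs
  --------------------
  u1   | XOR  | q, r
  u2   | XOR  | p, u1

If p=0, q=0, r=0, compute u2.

u1 = 0 XOR 0 = 0
u2 = 0 XOR 0 = 0

0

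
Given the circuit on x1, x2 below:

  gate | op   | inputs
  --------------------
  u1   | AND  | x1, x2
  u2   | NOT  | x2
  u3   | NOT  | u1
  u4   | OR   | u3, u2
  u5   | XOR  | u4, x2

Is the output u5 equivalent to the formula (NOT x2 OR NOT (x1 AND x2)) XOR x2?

Yes

u1 = x1 AND x2
u2 = NOT x2
u3 = NOT u1 = NOT (x1 AND x2)
u4 = u3 OR u2 = NOT (x1 AND x2) OR NOT x2
u5 = u4 XOR x2 = (NOT (x1 AND x2) OR NOT x2) XOR x2
At x1=0, x2=1: circuit gives 0, formula gives 0.
At x1=0, x2=0: circuit gives 1, formula gives 1.
Agrees on all 4 inputs.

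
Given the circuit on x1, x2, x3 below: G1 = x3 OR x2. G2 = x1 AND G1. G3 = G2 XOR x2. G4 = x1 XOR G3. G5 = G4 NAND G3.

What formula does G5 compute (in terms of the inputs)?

G1 = x3 OR x2
G2 = x1 AND G1 = x1 AND (x3 OR x2)
G3 = G2 XOR x2 = (x1 AND (x3 OR x2)) XOR x2
G4 = x1 XOR G3 = x1 XOR ((x1 AND (x3 OR x2)) XOR x2)
G5 = G4 NAND G3 = (x1 XOR ((x1 AND (x3 OR x2)) XOR x2)) NAND ((x1 AND (x3 OR x2)) XOR x2)

(x1 XOR ((x1 AND (x3 OR x2)) XOR x2)) NAND ((x1 AND (x3 OR x2)) XOR x2)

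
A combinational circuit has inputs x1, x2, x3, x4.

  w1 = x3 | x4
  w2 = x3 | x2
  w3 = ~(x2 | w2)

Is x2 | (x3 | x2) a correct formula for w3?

w2 = x3 | x2
w3 = ~(x2 | w2) = ~(x2 | (x3 | x2))
At x1=0, x2=0, x3=0, x4=0: circuit gives 1, formula gives 0.

No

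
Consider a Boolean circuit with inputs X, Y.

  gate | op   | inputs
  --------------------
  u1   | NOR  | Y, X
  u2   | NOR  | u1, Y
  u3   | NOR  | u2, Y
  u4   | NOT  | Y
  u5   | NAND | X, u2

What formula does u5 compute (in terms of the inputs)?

u1 = Y NOR X
u2 = u1 NOR Y = (Y NOR X) NOR Y
u5 = X NAND u2 = X NAND ((Y NOR X) NOR Y)

X NAND ((Y NOR X) NOR Y)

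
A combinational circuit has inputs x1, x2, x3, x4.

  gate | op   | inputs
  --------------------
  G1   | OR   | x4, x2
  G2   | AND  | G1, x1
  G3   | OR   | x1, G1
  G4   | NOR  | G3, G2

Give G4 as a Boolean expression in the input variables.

(x1 OR (x4 OR x2)) NOR ((x4 OR x2) AND x1)

G1 = x4 OR x2
G2 = G1 AND x1 = (x4 OR x2) AND x1
G3 = x1 OR G1 = x1 OR (x4 OR x2)
G4 = G3 NOR G2 = (x1 OR (x4 OR x2)) NOR ((x4 OR x2) AND x1)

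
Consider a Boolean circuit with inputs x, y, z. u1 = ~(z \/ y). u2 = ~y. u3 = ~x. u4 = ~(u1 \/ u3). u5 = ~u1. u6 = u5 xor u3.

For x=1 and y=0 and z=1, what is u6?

u1 = ~(1 \/ 0) = 0
u3 = ~1 = 0
u5 = ~0 = 1
u6 = 1 xor 0 = 1

1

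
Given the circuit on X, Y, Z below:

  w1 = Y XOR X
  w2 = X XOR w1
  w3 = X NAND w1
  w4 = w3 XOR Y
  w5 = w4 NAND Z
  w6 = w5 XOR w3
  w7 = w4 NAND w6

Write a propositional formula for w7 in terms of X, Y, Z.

((X NAND (Y XOR X)) XOR Y) NAND ((((X NAND (Y XOR X)) XOR Y) NAND Z) XOR (X NAND (Y XOR X)))

w1 = Y XOR X
w3 = X NAND w1 = X NAND (Y XOR X)
w4 = w3 XOR Y = (X NAND (Y XOR X)) XOR Y
w5 = w4 NAND Z = ((X NAND (Y XOR X)) XOR Y) NAND Z
w6 = w5 XOR w3 = (((X NAND (Y XOR X)) XOR Y) NAND Z) XOR (X NAND (Y XOR X))
w7 = w4 NAND w6 = ((X NAND (Y XOR X)) XOR Y) NAND ((((X NAND (Y XOR X)) XOR Y) NAND Z) XOR (X NAND (Y XOR X)))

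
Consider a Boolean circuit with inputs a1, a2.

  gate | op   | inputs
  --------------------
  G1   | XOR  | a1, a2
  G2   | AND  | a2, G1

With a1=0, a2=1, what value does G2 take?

G1 = 0 XOR 1 = 1
G2 = 1 AND 1 = 1

1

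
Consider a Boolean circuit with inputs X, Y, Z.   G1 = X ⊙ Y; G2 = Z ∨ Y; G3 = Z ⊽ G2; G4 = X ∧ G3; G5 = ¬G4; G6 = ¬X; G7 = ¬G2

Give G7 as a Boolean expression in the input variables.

G2 = Z ∨ Y
G7 = ¬G2 = ¬(Z ∨ Y)

¬(Z ∨ Y)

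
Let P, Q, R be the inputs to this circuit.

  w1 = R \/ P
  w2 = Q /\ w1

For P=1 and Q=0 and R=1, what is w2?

0

w1 = 1 \/ 1 = 1
w2 = 0 /\ 1 = 0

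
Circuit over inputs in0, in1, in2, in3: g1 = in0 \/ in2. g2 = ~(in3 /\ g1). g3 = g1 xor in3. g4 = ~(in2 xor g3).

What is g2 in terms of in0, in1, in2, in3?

g1 = in0 \/ in2
g2 = ~(in3 /\ g1) = ~(in3 /\ (in0 \/ in2))

~(in3 /\ (in0 \/ in2))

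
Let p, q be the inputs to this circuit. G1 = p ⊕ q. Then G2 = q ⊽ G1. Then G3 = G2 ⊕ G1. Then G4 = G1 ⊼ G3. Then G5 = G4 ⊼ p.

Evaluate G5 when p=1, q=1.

0

G1 = 1 ⊕ 1 = 0
G2 = 1 ⊽ 0 = 0
G3 = 0 ⊕ 0 = 0
G4 = 0 ⊼ 0 = 1
G5 = 1 ⊼ 1 = 0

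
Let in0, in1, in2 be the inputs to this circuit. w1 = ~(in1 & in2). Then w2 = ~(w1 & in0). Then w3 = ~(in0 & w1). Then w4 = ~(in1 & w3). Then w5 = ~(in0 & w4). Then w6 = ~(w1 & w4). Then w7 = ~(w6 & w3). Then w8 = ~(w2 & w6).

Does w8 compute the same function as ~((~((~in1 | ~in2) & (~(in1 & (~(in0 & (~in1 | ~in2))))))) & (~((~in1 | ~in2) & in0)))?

Yes

w1 = ~(in1 & in2)
w2 = ~(w1 & in0) = ~((~(in1 & in2)) & in0)
w3 = ~(in0 & w1) = ~(in0 & (~(in1 & in2)))
w4 = ~(in1 & w3) = ~(in1 & (~(in0 & (~(in1 & in2)))))
w6 = ~(w1 & w4) = ~((~(in1 & in2)) & (~(in1 & (~(in0 & (~(in1 & in2)))))))
w8 = ~(w2 & w6) = ~((~((~(in1 & in2)) & in0)) & (~((~(in1 & in2)) & (~(in1 & (~(in0 & (~(in1 & in2)))))))))
At in0=0, in1=1, in2=0: circuit gives 0, formula gives 0.
At in0=0, in1=0, in2=0: circuit gives 1, formula gives 1.
Agrees on all 8 inputs.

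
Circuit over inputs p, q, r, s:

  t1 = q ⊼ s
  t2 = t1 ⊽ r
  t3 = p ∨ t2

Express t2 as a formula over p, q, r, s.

t1 = q ⊼ s
t2 = t1 ⊽ r = (q ⊼ s) ⊽ r

(q ⊼ s) ⊽ r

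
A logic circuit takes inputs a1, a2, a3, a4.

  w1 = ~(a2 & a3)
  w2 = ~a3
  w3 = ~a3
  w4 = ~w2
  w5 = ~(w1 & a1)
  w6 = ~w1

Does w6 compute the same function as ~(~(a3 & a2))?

Yes

w1 = ~(a2 & a3)
w6 = ~w1 = ~(~(a2 & a3))
At a1=0, a2=0, a3=0, a4=0: circuit gives 0, formula gives 0.
At a1=0, a2=1, a3=1, a4=0: circuit gives 1, formula gives 1.
Agrees on all 16 inputs.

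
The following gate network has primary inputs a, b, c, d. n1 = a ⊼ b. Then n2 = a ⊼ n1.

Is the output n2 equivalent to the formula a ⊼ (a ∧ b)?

No

n1 = a ⊼ b
n2 = a ⊼ n1 = a ⊼ (a ⊼ b)
At a=1, b=0, c=0, d=0: circuit gives 0, formula gives 1.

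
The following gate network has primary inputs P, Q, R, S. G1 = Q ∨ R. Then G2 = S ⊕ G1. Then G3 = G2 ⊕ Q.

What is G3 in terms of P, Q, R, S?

G1 = Q ∨ R
G2 = S ⊕ G1 = S ⊕ (Q ∨ R)
G3 = G2 ⊕ Q = (S ⊕ (Q ∨ R)) ⊕ Q

(S ⊕ (Q ∨ R)) ⊕ Q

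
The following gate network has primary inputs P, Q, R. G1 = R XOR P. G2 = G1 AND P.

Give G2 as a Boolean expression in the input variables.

(R XOR P) AND P

G1 = R XOR P
G2 = G1 AND P = (R XOR P) AND P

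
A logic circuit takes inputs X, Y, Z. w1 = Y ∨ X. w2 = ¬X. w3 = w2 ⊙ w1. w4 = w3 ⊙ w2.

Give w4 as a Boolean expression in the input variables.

(¬X ⊙ (Y ∨ X)) ⊙ ¬X

w1 = Y ∨ X
w2 = ¬X
w3 = w2 ⊙ w1 = ¬X ⊙ (Y ∨ X)
w4 = w3 ⊙ w2 = (¬X ⊙ (Y ∨ X)) ⊙ ¬X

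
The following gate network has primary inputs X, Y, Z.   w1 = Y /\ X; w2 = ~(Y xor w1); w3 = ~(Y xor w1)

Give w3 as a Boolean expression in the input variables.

w1 = Y /\ X
w3 = ~(Y xor w1) = ~(Y xor (Y /\ X))

~(Y xor (Y /\ X))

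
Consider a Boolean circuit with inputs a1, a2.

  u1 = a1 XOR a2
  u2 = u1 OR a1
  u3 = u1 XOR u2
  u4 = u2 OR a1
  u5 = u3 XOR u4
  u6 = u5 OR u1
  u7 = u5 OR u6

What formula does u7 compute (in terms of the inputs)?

(((a1 XOR a2) XOR ((a1 XOR a2) OR a1)) XOR (((a1 XOR a2) OR a1) OR a1)) OR ((((a1 XOR a2) XOR ((a1 XOR a2) OR a1)) XOR (((a1 XOR a2) OR a1) OR a1)) OR (a1 XOR a2))

u1 = a1 XOR a2
u2 = u1 OR a1 = (a1 XOR a2) OR a1
u3 = u1 XOR u2 = (a1 XOR a2) XOR ((a1 XOR a2) OR a1)
u4 = u2 OR a1 = ((a1 XOR a2) OR a1) OR a1
u5 = u3 XOR u4 = ((a1 XOR a2) XOR ((a1 XOR a2) OR a1)) XOR (((a1 XOR a2) OR a1) OR a1)
u6 = u5 OR u1 = (((a1 XOR a2) XOR ((a1 XOR a2) OR a1)) XOR (((a1 XOR a2) OR a1) OR a1)) OR (a1 XOR a2)
u7 = u5 OR u6 = (((a1 XOR a2) XOR ((a1 XOR a2) OR a1)) XOR (((a1 XOR a2) OR a1) OR a1)) OR ((((a1 XOR a2) XOR ((a1 XOR a2) OR a1)) XOR (((a1 XOR a2) OR a1) OR a1)) OR (a1 XOR a2))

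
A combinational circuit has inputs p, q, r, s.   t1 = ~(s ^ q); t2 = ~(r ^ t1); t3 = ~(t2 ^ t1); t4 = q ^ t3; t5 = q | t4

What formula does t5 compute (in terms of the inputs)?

q | (q ^ (~((~(r ^ (~(s ^ q)))) ^ (~(s ^ q)))))

t1 = ~(s ^ q)
t2 = ~(r ^ t1) = ~(r ^ (~(s ^ q)))
t3 = ~(t2 ^ t1) = ~((~(r ^ (~(s ^ q)))) ^ (~(s ^ q)))
t4 = q ^ t3 = q ^ (~((~(r ^ (~(s ^ q)))) ^ (~(s ^ q))))
t5 = q | t4 = q | (q ^ (~((~(r ^ (~(s ^ q)))) ^ (~(s ^ q)))))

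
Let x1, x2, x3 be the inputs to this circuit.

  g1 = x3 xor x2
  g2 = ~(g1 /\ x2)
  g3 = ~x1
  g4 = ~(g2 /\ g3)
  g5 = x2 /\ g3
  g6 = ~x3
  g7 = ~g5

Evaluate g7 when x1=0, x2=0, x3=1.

1

g3 = ~0 = 1
g5 = 0 /\ 1 = 0
g7 = ~0 = 1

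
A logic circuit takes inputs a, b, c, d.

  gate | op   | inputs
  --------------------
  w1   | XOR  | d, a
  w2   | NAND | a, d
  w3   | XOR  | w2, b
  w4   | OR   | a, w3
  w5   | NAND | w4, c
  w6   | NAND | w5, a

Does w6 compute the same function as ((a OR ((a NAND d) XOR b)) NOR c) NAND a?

No

w2 = a NAND d
w3 = w2 XOR b = (a NAND d) XOR b
w4 = a OR w3 = a OR ((a NAND d) XOR b)
w5 = w4 NAND c = (a OR ((a NAND d) XOR b)) NAND c
w6 = w5 NAND a = ((a OR ((a NAND d) XOR b)) NAND c) NAND a
At a=1, b=0, c=0, d=0: circuit gives 0, formula gives 1.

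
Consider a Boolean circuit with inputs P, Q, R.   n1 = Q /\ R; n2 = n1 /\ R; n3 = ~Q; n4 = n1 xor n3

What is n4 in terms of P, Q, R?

n1 = Q /\ R
n3 = ~Q
n4 = n1 xor n3 = (Q /\ R) xor ~Q

(Q /\ R) xor ~Q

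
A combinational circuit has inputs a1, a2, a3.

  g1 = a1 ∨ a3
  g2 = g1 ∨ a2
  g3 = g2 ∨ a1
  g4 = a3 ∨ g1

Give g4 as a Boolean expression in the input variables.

g1 = a1 ∨ a3
g4 = a3 ∨ g1 = a3 ∨ (a1 ∨ a3)

a3 ∨ (a1 ∨ a3)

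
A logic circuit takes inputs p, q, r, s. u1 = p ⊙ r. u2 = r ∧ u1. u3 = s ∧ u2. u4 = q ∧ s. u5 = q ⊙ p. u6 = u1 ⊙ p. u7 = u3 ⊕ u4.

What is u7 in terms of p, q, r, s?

u1 = p ⊙ r
u2 = r ∧ u1 = r ∧ (p ⊙ r)
u3 = s ∧ u2 = s ∧ (r ∧ (p ⊙ r))
u4 = q ∧ s
u7 = u3 ⊕ u4 = (s ∧ (r ∧ (p ⊙ r))) ⊕ (q ∧ s)

(s ∧ (r ∧ (p ⊙ r))) ⊕ (q ∧ s)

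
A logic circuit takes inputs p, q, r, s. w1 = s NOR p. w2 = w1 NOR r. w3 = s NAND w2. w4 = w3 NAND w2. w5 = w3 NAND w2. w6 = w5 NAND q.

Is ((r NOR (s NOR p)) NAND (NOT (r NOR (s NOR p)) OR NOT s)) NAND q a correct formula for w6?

Yes

w1 = s NOR p
w2 = w1 NOR r = (s NOR p) NOR r
w3 = s NAND w2 = s NAND ((s NOR p) NOR r)
w5 = w3 NAND w2 = (s NAND ((s NOR p) NOR r)) NAND ((s NOR p) NOR r)
w6 = w5 NAND q = ((s NAND ((s NOR p) NOR r)) NAND ((s NOR p) NOR r)) NAND q
At p=0, q=1, r=0, s=0: circuit gives 0, formula gives 0.
At p=0, q=0, r=0, s=0: circuit gives 1, formula gives 1.
Agrees on all 16 inputs.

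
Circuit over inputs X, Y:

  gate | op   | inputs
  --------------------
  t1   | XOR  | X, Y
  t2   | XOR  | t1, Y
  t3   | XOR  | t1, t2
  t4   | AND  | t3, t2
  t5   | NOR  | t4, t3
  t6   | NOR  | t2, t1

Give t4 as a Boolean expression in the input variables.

t1 = X XOR Y
t2 = t1 XOR Y = (X XOR Y) XOR Y
t3 = t1 XOR t2 = (X XOR Y) XOR ((X XOR Y) XOR Y)
t4 = t3 AND t2 = ((X XOR Y) XOR ((X XOR Y) XOR Y)) AND ((X XOR Y) XOR Y)

((X XOR Y) XOR ((X XOR Y) XOR Y)) AND ((X XOR Y) XOR Y)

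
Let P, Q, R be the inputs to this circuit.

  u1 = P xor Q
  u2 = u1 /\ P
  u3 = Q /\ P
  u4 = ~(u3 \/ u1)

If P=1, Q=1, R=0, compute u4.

0

u1 = 1 xor 1 = 0
u3 = 1 /\ 1 = 1
u4 = ~(1 \/ 0) = 0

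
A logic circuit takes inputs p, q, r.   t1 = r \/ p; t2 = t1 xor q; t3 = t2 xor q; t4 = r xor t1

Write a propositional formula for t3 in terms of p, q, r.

((r \/ p) xor q) xor q

t1 = r \/ p
t2 = t1 xor q = (r \/ p) xor q
t3 = t2 xor q = ((r \/ p) xor q) xor q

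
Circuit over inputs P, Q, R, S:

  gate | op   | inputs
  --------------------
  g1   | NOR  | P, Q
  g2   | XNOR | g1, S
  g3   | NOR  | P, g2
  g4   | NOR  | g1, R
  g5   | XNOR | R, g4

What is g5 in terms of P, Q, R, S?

g1 = P NOR Q
g4 = g1 NOR R = (P NOR Q) NOR R
g5 = R XNOR g4 = R XNOR ((P NOR Q) NOR R)

R XNOR ((P NOR Q) NOR R)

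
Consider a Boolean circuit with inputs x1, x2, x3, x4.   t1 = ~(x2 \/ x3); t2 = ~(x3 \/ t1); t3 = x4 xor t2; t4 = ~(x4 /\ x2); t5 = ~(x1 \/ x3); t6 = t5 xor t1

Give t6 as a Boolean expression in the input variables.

(~(x1 \/ x3)) xor (~(x2 \/ x3))

t1 = ~(x2 \/ x3)
t5 = ~(x1 \/ x3)
t6 = t5 xor t1 = (~(x1 \/ x3)) xor (~(x2 \/ x3))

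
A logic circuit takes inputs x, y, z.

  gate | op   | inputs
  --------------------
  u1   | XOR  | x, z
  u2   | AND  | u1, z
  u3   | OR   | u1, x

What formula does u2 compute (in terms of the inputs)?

u1 = x XOR z
u2 = u1 AND z = (x XOR z) AND z

(x XOR z) AND z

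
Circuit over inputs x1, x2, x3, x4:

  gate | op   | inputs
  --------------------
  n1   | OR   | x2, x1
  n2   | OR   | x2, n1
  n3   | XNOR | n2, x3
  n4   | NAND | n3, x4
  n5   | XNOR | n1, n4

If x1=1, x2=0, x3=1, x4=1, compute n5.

n1 = 0 OR 1 = 1
n2 = 0 OR 1 = 1
n3 = 1 XNOR 1 = 1
n4 = 1 NAND 1 = 0
n5 = 1 XNOR 0 = 0

0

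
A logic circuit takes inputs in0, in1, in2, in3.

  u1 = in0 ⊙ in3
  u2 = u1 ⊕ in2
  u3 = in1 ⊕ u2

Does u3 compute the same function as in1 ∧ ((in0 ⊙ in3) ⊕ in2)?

u1 = in0 ⊙ in3
u2 = u1 ⊕ in2 = (in0 ⊙ in3) ⊕ in2
u3 = in1 ⊕ u2 = in1 ⊕ ((in0 ⊙ in3) ⊕ in2)
At in0=0, in1=0, in2=0, in3=0: circuit gives 1, formula gives 0.

No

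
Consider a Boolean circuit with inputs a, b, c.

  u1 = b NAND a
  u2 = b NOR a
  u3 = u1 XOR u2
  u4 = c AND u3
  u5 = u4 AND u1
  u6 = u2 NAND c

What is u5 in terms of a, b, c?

u1 = b NAND a
u2 = b NOR a
u3 = u1 XOR u2 = (b NAND a) XOR (b NOR a)
u4 = c AND u3 = c AND ((b NAND a) XOR (b NOR a))
u5 = u4 AND u1 = (c AND ((b NAND a) XOR (b NOR a))) AND (b NAND a)

(c AND ((b NAND a) XOR (b NOR a))) AND (b NAND a)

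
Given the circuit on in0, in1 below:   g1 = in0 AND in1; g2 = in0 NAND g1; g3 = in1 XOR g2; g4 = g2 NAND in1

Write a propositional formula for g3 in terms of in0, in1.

g1 = in0 AND in1
g2 = in0 NAND g1 = in0 NAND (in0 AND in1)
g3 = in1 XOR g2 = in1 XOR (in0 NAND (in0 AND in1))

in1 XOR (in0 NAND (in0 AND in1))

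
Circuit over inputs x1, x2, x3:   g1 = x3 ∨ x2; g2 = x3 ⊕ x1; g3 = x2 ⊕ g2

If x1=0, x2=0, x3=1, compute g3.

1

g2 = 1 ⊕ 0 = 1
g3 = 0 ⊕ 1 = 1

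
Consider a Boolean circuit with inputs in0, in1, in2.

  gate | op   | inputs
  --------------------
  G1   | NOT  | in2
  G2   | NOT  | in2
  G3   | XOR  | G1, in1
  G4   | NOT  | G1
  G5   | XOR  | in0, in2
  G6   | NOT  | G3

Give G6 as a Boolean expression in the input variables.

G1 = NOT in2
G3 = G1 XOR in1 = NOT in2 XOR in1
G6 = NOT G3 = NOT (NOT in2 XOR in1)

NOT (NOT in2 XOR in1)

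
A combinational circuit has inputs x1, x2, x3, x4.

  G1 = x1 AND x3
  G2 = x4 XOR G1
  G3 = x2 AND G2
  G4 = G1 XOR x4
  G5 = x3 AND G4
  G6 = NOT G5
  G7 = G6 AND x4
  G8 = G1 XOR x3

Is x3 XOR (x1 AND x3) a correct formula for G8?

G1 = x1 AND x3
G8 = G1 XOR x3 = (x1 AND x3) XOR x3
At x1=0, x2=0, x3=0, x4=0: circuit gives 0, formula gives 0.
At x1=0, x2=0, x3=1, x4=0: circuit gives 1, formula gives 1.
Agrees on all 16 inputs.

Yes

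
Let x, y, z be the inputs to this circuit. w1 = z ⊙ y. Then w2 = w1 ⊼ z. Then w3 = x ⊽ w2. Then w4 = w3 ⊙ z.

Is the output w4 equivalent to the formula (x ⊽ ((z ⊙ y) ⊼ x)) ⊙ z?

No

w1 = z ⊙ y
w2 = w1 ⊼ z = (z ⊙ y) ⊼ z
w3 = x ⊽ w2 = x ⊽ ((z ⊙ y) ⊼ z)
w4 = w3 ⊙ z = (x ⊽ ((z ⊙ y) ⊼ z)) ⊙ z
At x=0, y=1, z=1: circuit gives 1, formula gives 0.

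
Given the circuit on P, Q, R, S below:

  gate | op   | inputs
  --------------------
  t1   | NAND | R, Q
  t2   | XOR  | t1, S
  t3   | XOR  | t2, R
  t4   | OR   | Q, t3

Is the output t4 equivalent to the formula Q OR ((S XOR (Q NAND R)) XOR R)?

t1 = R NAND Q
t2 = t1 XOR S = (R NAND Q) XOR S
t3 = t2 XOR R = ((R NAND Q) XOR S) XOR R
t4 = Q OR t3 = Q OR (((R NAND Q) XOR S) XOR R)
At P=0, Q=0, R=0, S=1: circuit gives 0, formula gives 0.
At P=0, Q=0, R=0, S=0: circuit gives 1, formula gives 1.
Agrees on all 16 inputs.

Yes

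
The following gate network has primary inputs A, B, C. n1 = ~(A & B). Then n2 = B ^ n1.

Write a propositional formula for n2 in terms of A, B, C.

n1 = ~(A & B)
n2 = B ^ n1 = B ^ (~(A & B))

B ^ (~(A & B))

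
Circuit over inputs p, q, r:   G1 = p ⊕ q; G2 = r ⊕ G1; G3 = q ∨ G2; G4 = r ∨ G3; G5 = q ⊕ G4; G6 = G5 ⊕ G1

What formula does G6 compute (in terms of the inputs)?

G1 = p ⊕ q
G2 = r ⊕ G1 = r ⊕ (p ⊕ q)
G3 = q ∨ G2 = q ∨ (r ⊕ (p ⊕ q))
G4 = r ∨ G3 = r ∨ (q ∨ (r ⊕ (p ⊕ q)))
G5 = q ⊕ G4 = q ⊕ (r ∨ (q ∨ (r ⊕ (p ⊕ q))))
G6 = G5 ⊕ G1 = (q ⊕ (r ∨ (q ∨ (r ⊕ (p ⊕ q))))) ⊕ (p ⊕ q)

(q ⊕ (r ∨ (q ∨ (r ⊕ (p ⊕ q))))) ⊕ (p ⊕ q)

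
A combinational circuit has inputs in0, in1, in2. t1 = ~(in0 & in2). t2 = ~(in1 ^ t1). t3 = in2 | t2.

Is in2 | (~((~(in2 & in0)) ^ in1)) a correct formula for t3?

t1 = ~(in0 & in2)
t2 = ~(in1 ^ t1) = ~(in1 ^ (~(in0 & in2)))
t3 = in2 | t2 = in2 | (~(in1 ^ (~(in0 & in2))))
At in0=0, in1=0, in2=0: circuit gives 0, formula gives 0.
At in0=0, in1=0, in2=1: circuit gives 1, formula gives 1.
Agrees on all 8 inputs.

Yes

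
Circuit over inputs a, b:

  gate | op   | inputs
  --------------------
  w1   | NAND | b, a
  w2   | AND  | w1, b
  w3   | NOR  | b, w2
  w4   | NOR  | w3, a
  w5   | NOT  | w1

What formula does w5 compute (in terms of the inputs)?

NOT (b NAND a)

w1 = b NAND a
w5 = NOT w1 = NOT (b NAND a)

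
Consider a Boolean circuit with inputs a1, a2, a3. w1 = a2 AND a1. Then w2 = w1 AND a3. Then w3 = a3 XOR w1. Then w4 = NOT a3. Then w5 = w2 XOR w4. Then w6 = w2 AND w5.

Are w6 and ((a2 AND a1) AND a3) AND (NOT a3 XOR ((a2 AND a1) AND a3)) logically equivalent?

Yes

w1 = a2 AND a1
w2 = w1 AND a3 = (a2 AND a1) AND a3
w4 = NOT a3
w5 = w2 XOR w4 = ((a2 AND a1) AND a3) XOR NOT a3
w6 = w2 AND w5 = ((a2 AND a1) AND a3) AND (((a2 AND a1) AND a3) XOR NOT a3)
At a1=0, a2=0, a3=0: circuit gives 0, formula gives 0.
At a1=1, a2=1, a3=1: circuit gives 1, formula gives 1.
Agrees on all 8 inputs.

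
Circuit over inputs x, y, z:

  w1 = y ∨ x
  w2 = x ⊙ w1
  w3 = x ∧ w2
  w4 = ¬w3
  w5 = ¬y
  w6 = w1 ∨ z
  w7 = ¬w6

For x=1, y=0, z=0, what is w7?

0

w1 = 0 ∨ 1 = 1
w6 = 1 ∨ 0 = 1
w7 = ¬1 = 0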